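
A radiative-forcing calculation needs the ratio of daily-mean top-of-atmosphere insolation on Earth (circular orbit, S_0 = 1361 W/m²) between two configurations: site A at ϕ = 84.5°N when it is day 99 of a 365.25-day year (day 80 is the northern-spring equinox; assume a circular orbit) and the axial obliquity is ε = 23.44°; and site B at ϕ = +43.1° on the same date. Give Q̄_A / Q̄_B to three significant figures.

Q̄_A / Q̄_B ≈ 0.461

— Configuration A (ϕ=+84.5°):
Solar longitude: L_s = 360° × (99 − 80)/365.25 = 18.727°.
sin δ = sin 23.44° × sin 18.727° = 0.12771, so δ = +7.337°.
cos h₀ = −tan(+84.5°) tan(+7.337°) = -1.3373 ≤ −1 ⇒ polar day, h₀ = π.
Bracket: h₀ sin ϕ sin δ + cos ϕ cos δ sin h₀ = 3.1416×0.99540×0.12771 + 0.09585×0.99181×0.00000 = 0.399368 + 0.000000 = 0.399368.
Q̄ = (S_0/π) × [bracket] = (1361/π) × 0.399368 = 173.01 W/m².
— Configuration B (ϕ=+43.1°):
cos h₀ = −tan(+43.1°) tan(+7.337°) = -0.1205, h₀ = 1.6916 rad.
Bracket: h₀ sin ϕ sin δ + cos ϕ cos δ sin h₀ = 1.6916×0.68327×0.12771 + 0.73016×0.99181×0.99271 = 0.147610 + 0.718901 = 0.866511.
Q̄ = (S_0/π) × [bracket] = (1361/π) × 0.866511 = 375.39 W/m².
Ratio Q̄_A / Q̄_B = 173.01 / 375.39 = 0.4609.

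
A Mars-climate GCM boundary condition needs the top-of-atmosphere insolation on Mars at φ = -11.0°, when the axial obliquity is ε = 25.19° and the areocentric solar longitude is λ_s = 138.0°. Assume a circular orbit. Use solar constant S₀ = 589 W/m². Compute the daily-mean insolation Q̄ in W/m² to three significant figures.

Q̄ ≈ 161 W/m²

sin δ = sin 25.19° × sin 138.0° = 0.28480, so δ = +16.547°.
cos H₀ = −tan(-11.0°) tan(+16.547°) = 0.0578, H₀ = 1.5130 rad.
Bracket: H₀ sin φ sin δ + cos φ cos δ sin H₀ = 1.5130×-0.19081×0.28480 + 0.98163×0.95859×0.99833 = -0.082220 + 0.939409 = 0.857189.
Q̄ = (S₀/π) × [bracket] = (589/π) × 0.857189 = 160.7 W/m².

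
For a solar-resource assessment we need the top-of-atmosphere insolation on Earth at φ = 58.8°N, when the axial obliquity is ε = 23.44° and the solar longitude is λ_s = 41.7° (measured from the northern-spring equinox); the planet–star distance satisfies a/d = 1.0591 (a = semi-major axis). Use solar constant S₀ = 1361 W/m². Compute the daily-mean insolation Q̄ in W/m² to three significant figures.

Q̄ ≈ 441 W/m²

Solar declination: sin δ = sin ε · sin λ_s = sin 23.44° × sin 41.7° = 0.26462, so δ = +15.344°.
cos H₀ = −tan(+58.8°) tan(+15.344°) = -0.4531, H₀ = 2.0410 rad.
Bracket: H₀ sin φ sin δ + cos φ cos δ sin H₀ = 2.0410×0.85536×0.26462 + 0.51803×0.96435×0.89146 = 0.461971 + 0.445340 = 0.907311.
Inverse-square distance factor (a/d)² = 1.0591² = 1.121693.
Q̄ = (S₀/π) × 1.121693 × [bracket] = (1361/π) × 1.121693 × 0.907311 = 440.9 W/m².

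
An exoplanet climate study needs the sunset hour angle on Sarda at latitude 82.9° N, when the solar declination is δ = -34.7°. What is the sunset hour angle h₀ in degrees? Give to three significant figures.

cos h₀ = −tan ϕ · tan δ = 5.5592 ≥ 1, so the host star never rises (polar night) and h₀ = 0.

h₀ = 0.00°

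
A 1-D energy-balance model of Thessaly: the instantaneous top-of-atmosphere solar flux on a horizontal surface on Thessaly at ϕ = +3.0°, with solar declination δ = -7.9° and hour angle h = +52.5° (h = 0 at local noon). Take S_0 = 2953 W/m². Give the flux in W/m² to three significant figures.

1.76e+03 W/m²

cos θ_z = sin ϕ sin δ + cos ϕ cos δ cos h = -0.007193 + 0.602158 = 0.594965.
Flux = S_0 · cos θ_z = 2953 × 0.594965 = 1757 W/m².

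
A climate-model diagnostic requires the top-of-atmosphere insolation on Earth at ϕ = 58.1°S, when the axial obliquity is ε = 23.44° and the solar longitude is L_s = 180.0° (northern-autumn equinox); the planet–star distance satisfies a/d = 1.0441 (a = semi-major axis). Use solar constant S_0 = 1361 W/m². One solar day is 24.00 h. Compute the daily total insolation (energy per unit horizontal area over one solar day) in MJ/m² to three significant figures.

Solar declination: sin δ = sin ε · sin L_s = sin 23.44° × sin 180.0° = 0.00000, so δ = +0.000°.
cos h₀ = −tan(-58.1°) tan(+0.000°) = 0.0000, h₀ = 1.5708 rad.
Bracket: h₀ sin ϕ sin δ + cos ϕ cos δ sin h₀ = 1.5708×-0.84897×0.00000 + 0.52844×1.00000×1.00000 = -0.000000 + 0.528440 = 0.528440.
Inverse-square distance factor (a/d)² = 1.0441² = 1.090145.
Q̄ = (S_0/π) × 1.090145 × [bracket] = (1361/π) × 1.090145 × 0.528440 = 249.57 W/m².
Daily total = Q̄ × 24.00 h × 3600 s/h = 249.57 × 24.00 × 3600 / 10⁶ = 21.56 MJ/m².

21.6 MJ/m²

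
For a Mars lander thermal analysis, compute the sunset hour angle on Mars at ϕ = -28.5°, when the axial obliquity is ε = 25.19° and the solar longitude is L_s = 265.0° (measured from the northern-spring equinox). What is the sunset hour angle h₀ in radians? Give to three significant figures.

Solar declination: sin δ = sin ε · sin L_s = sin 25.19° × sin 265.0° = -0.42400, so δ = -25.087°.
cos h₀ = −tan ϕ · tan δ = −tan(-28.5°) × tan(-25.087°) = -0.2542, so h₀ = 1.8278 rad = 104.73°.

h₀ = 1.83 rad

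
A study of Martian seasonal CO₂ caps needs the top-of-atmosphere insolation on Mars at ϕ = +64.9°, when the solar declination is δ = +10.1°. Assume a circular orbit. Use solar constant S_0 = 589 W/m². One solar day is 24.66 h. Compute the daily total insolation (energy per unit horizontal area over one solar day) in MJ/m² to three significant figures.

11.6 MJ/m²

cos h₀ = −tan(+64.9°) tan(+10.100°) = -0.3803, h₀ = 1.9609 rad.
Bracket: h₀ sin ϕ sin δ + cos ϕ cos δ sin h₀ = 1.9609×0.90557×0.17537 + 0.42420×0.98450×0.92488 = 0.311410 + 0.386253 = 0.697663.
Q̄ = (S_0/π) × [bracket] = (589/π) × 0.697663 = 130.80 W/m².
Daily total = Q̄ × 24.66 h × 3600 s/h = 130.80 × 24.66 × 3600 / 10⁶ = 11.61 MJ/m².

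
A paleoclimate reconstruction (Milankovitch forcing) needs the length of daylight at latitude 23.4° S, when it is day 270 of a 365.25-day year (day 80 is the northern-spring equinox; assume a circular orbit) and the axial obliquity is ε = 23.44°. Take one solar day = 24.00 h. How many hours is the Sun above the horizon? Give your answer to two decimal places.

12.17 h

Solar longitude: λ_s = 360° × (270 − 80)/365.25 = 187.269°.
sin δ = sin 23.44° × sin 187.269° = -0.05033, so δ = -2.885°.
cos H₀ = −tan φ · tan δ = −tan(-23.4°) × tan(-2.885°) = -0.0218, so H₀ = 1.5926 rad = 91.25°.
Daylight = 2H₀/(2π) × 24.00 h = (1.5926/π) × 24.00 = 12.17 h.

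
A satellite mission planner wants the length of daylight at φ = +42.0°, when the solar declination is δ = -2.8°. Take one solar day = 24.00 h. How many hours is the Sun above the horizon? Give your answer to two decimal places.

cos H₀ = −tan φ · tan δ = −tan(+42.0°) × tan(-2.800°) = 0.0440, so H₀ = 1.5267 rad = 87.48°.
Daylight = 2H₀/(2π) × 24.00 h = (1.5267/π) × 24.00 = 11.66 h.

11.66 h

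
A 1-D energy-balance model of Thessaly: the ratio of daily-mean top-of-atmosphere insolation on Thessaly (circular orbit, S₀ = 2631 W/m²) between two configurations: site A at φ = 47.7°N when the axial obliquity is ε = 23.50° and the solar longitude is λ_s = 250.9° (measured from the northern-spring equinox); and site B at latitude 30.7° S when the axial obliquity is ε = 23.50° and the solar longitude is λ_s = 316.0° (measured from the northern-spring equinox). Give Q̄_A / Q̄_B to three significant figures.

— Configuration A (φ=+47.7°):
Solar declination: sin δ = sin ε · sin λ_s = sin 23.50° × sin 250.9° = -0.37680, so δ = -22.135°.
cos H₀ = −tan(+47.7°) tan(-22.135°) = 0.4470, H₀ = 1.1073 rad.
Bracket: H₀ sin φ sin δ + cos φ cos δ sin H₀ = 1.1073×0.73963×-0.37680 + 0.67301×0.92630×0.89451 = -0.308596 + 0.557646 = 0.249050.
Q̄ = (S₀/π) × [bracket] = (2631/π) × 0.249050 = 208.57 W/m².
— Configuration B (φ=-30.7°):
Solar declination: sin δ = sin ε · sin λ_s = sin 23.50° × sin 316.0° = -0.27699, so δ = -16.081°.
cos H₀ = −tan(-30.7°) tan(-16.081°) = -0.1712, H₀ = 1.7428 rad.
Bracket: H₀ sin φ sin δ + cos φ cos δ sin H₀ = 1.7428×-0.51054×-0.27699 + 0.85985×0.96087×0.98524 = 0.246457 + 0.814009 = 1.060466.
Q̄ = (S₀/π) × [bracket] = (2631/π) × 1.060466 = 888.11 W/m².
Ratio Q̄_A / Q̄_B = 208.57 / 888.11 = 0.2348.

Q̄_A / Q̄_B ≈ 0.235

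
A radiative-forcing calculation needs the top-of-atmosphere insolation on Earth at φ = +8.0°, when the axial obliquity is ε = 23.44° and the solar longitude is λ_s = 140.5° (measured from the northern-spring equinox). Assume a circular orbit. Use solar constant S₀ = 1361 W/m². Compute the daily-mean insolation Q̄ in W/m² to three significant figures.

Solar declination: sin δ = sin ε · sin λ_s = sin 23.44° × sin 140.5° = 0.25302, so δ = +14.657°.
cos H₀ = −tan(+8.0°) tan(+14.657°) = -0.0368, H₀ = 1.6076 rad.
Bracket: H₀ sin φ sin δ + cos φ cos δ sin H₀ = 1.6076×0.13917×0.25302 + 0.99027×0.96746×0.99932 = 0.056608 + 0.957395 = 1.014003.
Q̄ = (S₀/π) × [bracket] = (1361/π) × 1.014003 = 439.3 W/m².

Q̄ ≈ 439 W/m²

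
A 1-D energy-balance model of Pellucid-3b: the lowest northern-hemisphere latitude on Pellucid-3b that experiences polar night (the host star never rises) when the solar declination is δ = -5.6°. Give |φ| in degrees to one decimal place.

Polar night requires cos H₀ = −tan φ tan δ ≥ 1, i.e. tan φ tan δ ≤ −1.
The boundary is |tan φ| · |tan δ| = 1, so |φ| = 90° − |δ| = 90° − 5.6° = 84.4° in the northern hemisphere.

|φ| = 84.4°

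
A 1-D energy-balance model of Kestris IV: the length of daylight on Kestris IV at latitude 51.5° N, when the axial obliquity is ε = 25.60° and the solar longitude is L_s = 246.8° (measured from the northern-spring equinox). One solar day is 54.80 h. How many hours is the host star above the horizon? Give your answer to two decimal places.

Solar declination: sin δ = sin ε · sin L_s = sin 25.60° × sin 246.8° = -0.39715, so δ = -23.400°.
cos h₀ = −tan ϕ · tan δ = −tan(+51.5°) × tan(-23.400°) = 0.5440, so h₀ = 0.9956 rad = 57.04°.
Daylight = 2h₀/(2π) × 54.80 h = (0.9956/π) × 54.80 = 17.37 h.

17.37 h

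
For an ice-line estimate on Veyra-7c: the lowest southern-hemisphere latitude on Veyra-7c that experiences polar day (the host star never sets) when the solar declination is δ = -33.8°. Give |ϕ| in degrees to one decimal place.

|ϕ| = 56.2°

Polar day requires cos h₀ = −tan ϕ tan δ ≤ −1, i.e. tan ϕ tan δ ≥ 1.
The boundary is |tan ϕ| · |tan δ| = 1, so |ϕ| = 90° − |δ| = 90° − 33.8° = 56.2° in the southern hemisphere.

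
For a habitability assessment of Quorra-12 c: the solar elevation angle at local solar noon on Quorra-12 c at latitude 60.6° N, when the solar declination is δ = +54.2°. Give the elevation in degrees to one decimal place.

At local noon the hour angle is zero, so the zenith angle equals |φ − δ| = |+60.6° − (+54.200°)| = 6.400°.
Elevation = 90° − 6.400° = 83.6°.

83.6°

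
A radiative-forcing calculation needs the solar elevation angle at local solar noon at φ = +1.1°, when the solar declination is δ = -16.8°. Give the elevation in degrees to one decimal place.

72.1°

At local noon the hour angle is zero, so the zenith angle equals |φ − δ| = |+1.1° − (-16.800°)| = 17.900°.
Elevation = 90° − 17.900° = 72.1°.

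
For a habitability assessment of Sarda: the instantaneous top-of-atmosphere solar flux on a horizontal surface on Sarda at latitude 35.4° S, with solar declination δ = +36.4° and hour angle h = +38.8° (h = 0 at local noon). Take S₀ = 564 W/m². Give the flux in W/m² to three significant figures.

94.5 W/m²

cos θ_z = sin φ sin δ + cos φ cos δ cos h = -0.343756 + 0.511317 = 0.167561.
Flux = S₀ · cos θ_z = 564 × 0.167561 = 94.50 W/m².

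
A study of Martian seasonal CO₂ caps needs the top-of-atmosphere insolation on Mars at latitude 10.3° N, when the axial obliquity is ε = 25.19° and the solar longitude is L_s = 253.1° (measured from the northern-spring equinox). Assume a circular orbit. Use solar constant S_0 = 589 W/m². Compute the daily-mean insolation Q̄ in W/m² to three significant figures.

Solar declination: sin δ = sin ε · sin L_s = sin 25.19° × sin 253.1° = -0.40724, so δ = -24.032°.
cos h₀ = −tan(+10.3°) tan(-24.032°) = 0.0810, h₀ = 1.4897 rad.
Bracket: h₀ sin ϕ sin δ + cos ϕ cos δ sin h₀ = 1.4897×0.17880×-0.40724 + 0.98389×0.91332×0.99671 = -0.108472 + 0.895650 = 0.787178.
Q̄ = (S_0/π) × [bracket] = (589/π) × 0.787178 = 147.6 W/m².

Q̄ ≈ 148 W/m²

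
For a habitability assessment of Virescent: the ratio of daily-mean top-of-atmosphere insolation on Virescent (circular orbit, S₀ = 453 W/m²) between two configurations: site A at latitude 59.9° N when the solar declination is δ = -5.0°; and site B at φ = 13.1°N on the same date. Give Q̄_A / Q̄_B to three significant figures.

— Configuration A (φ=+59.9°):
cos H₀ = −tan(+59.9°) tan(-5.000°) = 0.1509, H₀ = 1.4193 rad.
Bracket: H₀ sin φ sin δ + cos φ cos δ sin H₀ = 1.4193×0.86515×-0.08716 + 0.50151×0.99619×0.98855 = -0.107024 + 0.493879 = 0.386855.
Q̄ = (S₀/π) × [bracket] = (453/π) × 0.386855 = 55.782 W/m².
— Configuration B (φ=+13.1°):
cos H₀ = −tan(+13.1°) tan(-5.000°) = 0.0204, H₀ = 1.5504 rad.
Bracket: H₀ sin φ sin δ + cos φ cos δ sin H₀ = 1.5504×0.22665×-0.08716 + 0.97398×0.99619×0.99979 = -0.030628 + 0.970065 = 0.939437.
Q̄ = (S₀/π) × [bracket] = (453/π) × 0.939437 = 135.46 W/m².
Ratio Q̄_A / Q̄_B = 55.782 / 135.46 = 0.4118.

Q̄_A / Q̄_B ≈ 0.412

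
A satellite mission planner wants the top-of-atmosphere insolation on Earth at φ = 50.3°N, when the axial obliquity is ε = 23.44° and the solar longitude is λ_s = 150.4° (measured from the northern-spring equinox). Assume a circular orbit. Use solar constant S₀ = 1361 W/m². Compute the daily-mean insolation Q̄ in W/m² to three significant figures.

Q̄ ≈ 382 W/m²

Solar declination: sin δ = sin ε · sin λ_s = sin 23.44° × sin 150.4° = 0.19648, so δ = +11.331°.
cos H₀ = −tan(+50.3°) tan(+11.331°) = -0.2414, H₀ = 1.8146 rad.
Bracket: H₀ sin φ sin δ + cos φ cos δ sin H₀ = 1.8146×0.76940×0.19648 + 0.63877×0.98051×0.97043 = 0.274316 + 0.607800 = 0.882116.
Q̄ = (S₀/π) × [bracket] = (1361/π) × 0.882116 = 382.2 W/m².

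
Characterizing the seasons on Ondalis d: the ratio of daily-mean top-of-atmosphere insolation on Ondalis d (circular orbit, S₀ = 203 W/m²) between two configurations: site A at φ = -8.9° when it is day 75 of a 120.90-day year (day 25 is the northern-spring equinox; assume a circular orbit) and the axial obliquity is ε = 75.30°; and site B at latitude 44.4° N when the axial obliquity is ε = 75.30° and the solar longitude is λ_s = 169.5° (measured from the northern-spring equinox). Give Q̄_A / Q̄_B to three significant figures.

— Configuration A (φ=-8.9°):
Solar longitude: λ_s = 360° × (75 − 25)/120.90 = 148.883°.
sin δ = sin 75.30° × sin 148.883° = 0.49987, so δ = +29.991°.
cos H₀ = −tan(-8.9°) tan(+29.991°) = 0.0904, H₀ = 1.4803 rad.
Bracket: H₀ sin φ sin δ + cos φ cos δ sin H₀ = 1.4803×-0.15471×0.49987 + 0.98796×0.86610×0.99591 = -0.114479 + 0.852172 = 0.737693.
Q̄ = (S₀/π) × [bracket] = (203/π) × 0.737693 = 47.667 W/m².
— Configuration B (φ=+44.4°):
Solar declination: sin δ = sin ε · sin λ_s = sin 75.30° × sin 169.5° = 0.17627, so δ = +10.153°.
cos H₀ = −tan(+44.4°) tan(+10.153°) = -0.1754, H₀ = 1.7471 rad.
Bracket: H₀ sin φ sin δ + cos φ cos δ sin H₀ = 1.7471×0.69966×0.17627 + 0.71447×0.98434×0.98450 = 0.215468 + 0.692381 = 0.907849.
Q̄ = (S₀/π) × [bracket] = (203/π) × 0.907849 = 58.662 W/m².
Ratio Q̄_A / Q̄_B = 47.667 / 58.662 = 0.8126.

Q̄_A / Q̄_B ≈ 0.813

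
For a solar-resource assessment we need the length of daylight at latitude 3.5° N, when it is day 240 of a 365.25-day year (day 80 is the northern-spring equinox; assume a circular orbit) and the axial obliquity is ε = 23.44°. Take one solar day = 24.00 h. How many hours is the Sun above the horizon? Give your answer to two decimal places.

12.07 h

Solar longitude: λ_s = 360° × (240 − 80)/365.25 = 157.700°.
sin δ = sin 23.44° × sin 157.700° = 0.15094, so δ = +8.682°.
cos H₀ = −tan φ · tan δ = −tan(+3.5°) × tan(+8.682°) = -0.0093, so H₀ = 1.5801 rad = 90.54°.
Daylight = 2H₀/(2π) × 24.00 h = (1.5801/π) × 24.00 = 12.07 h.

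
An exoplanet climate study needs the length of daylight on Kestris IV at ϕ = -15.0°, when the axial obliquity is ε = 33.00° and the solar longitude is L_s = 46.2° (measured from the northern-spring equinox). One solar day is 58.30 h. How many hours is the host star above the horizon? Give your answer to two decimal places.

27.02 h

Solar declination: sin δ = sin ε · sin L_s = sin 33.00° × sin 46.2° = 0.39310, so δ = +23.147°.
cos h₀ = −tan ϕ · tan δ = −tan(-15.0°) × tan(+23.147°) = 0.1146, so h₀ = 1.4560 rad = 83.42°.
Daylight = 2h₀/(2π) × 58.30 h = (1.4560/π) × 58.30 = 27.02 h.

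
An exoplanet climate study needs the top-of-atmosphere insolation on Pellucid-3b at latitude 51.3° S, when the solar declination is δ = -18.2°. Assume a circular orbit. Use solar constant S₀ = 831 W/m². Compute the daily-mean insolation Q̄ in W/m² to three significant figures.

Q̄ ≈ 272 W/m²

cos H₀ = −tan(-51.3°) tan(-18.200°) = -0.4104, H₀ = 1.9937 rad.
Bracket: H₀ sin φ sin δ + cos φ cos δ sin H₀ = 1.9937×-0.78043×-0.31233 + 0.62524×0.94997×0.91191 = 0.485968 + 0.541637 = 1.027605.
Q̄ = (S₀/π) × [bracket] = (831/π) × 1.027605 = 271.8 W/m².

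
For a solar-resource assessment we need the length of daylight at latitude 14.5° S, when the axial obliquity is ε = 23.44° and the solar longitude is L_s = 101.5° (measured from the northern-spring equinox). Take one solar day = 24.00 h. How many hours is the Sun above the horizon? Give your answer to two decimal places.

Solar declination: sin δ = sin ε · sin L_s = sin 23.44° × sin 101.5° = 0.38980, so δ = +22.942°.
cos h₀ = −tan ϕ · tan δ = −tan(-14.5°) × tan(+22.942°) = 0.1095, so h₀ = 1.4611 rad = 83.72°.
Daylight = 2h₀/(2π) × 24.00 h = (1.4611/π) × 24.00 = 11.16 h.

11.16 h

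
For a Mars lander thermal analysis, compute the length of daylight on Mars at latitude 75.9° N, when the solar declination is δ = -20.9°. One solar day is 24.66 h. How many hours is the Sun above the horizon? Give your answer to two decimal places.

0.00 h

cos H₀ = −tan φ · tan δ = 1.5203 ≥ 1, so the Sun never rises (polar night) and H₀ = 0.
Daylight = 2H₀/(2π) × 24.66 h = (0.0000/π) × 24.66 = 0.00 h.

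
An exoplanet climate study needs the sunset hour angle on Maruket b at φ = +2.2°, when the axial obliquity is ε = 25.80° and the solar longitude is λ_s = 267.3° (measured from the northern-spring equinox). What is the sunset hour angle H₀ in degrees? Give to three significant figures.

Solar declination: sin δ = sin ε · sin λ_s = sin 25.80° × sin 267.3° = -0.43475, so δ = -25.769°.
cos H₀ = −tan φ · tan δ = −tan(+2.2°) × tan(-25.769°) = 0.0185, so H₀ = 1.5522 rad = 88.94°.

H₀ = 88.9°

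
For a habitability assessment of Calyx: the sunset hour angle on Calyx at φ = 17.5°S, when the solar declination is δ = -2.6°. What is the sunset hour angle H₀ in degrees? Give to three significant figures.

cos H₀ = −tan φ · tan δ = −tan(-17.5°) × tan(-2.600°) = -0.0143, so H₀ = 1.5851 rad = 90.82°.

H₀ = 90.8°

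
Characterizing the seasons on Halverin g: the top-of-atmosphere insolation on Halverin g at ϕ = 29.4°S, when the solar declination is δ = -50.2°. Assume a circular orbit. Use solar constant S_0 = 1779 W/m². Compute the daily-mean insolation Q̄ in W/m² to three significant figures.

cos h₀ = −tan(-29.4°) tan(-50.200°) = -0.6763, h₀ = 2.3135 rad.
Bracket: h₀ sin ϕ sin δ + cos ϕ cos δ sin h₀ = 2.3135×-0.49090×-0.76828 + 0.87121×0.64011×0.73663 = 0.872533 + 0.410797 = 1.283330.
Q̄ = (S_0/π) × [bracket] = (1779/π) × 1.283330 = 726.7 W/m².

Q̄ ≈ 727 W/m²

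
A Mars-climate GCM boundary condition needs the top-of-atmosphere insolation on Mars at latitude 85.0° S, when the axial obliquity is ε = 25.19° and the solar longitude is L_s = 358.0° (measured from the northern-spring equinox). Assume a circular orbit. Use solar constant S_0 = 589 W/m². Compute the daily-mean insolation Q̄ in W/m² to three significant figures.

Q̄ ≈ 20.9 W/m²

Solar declination: sin δ = sin ε · sin L_s = sin 25.19° × sin 358.0° = -0.01485, so δ = -0.851°.
cos h₀ = −tan(-85.0°) tan(-0.851°) = -0.1698, h₀ = 1.7414 rad.
Bracket: h₀ sin ϕ sin δ + cos ϕ cos δ sin h₀ = 1.7414×-0.99619×-0.01485 + 0.08716×0.99989×0.98548 = 0.025761 + 0.085885 = 0.111646.
Q̄ = (S_0/π) × [bracket] = (589/π) × 0.111646 = 20.93 W/m².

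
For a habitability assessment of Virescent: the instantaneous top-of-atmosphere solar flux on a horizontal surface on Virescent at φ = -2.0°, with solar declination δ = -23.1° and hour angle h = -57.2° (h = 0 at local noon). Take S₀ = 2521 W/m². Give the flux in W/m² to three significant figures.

1.29e+03 W/m²

cos θ_z = sin φ sin δ + cos φ cos δ cos h = 0.013692 + 0.497971 = 0.511663.
Flux = S₀ · cos θ_z = 2521 × 0.511663 = 1290 W/m².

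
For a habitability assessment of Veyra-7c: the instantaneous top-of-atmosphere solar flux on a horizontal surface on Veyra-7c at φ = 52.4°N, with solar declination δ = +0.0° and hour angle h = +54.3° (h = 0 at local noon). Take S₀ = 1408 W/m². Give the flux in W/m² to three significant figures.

cos θ_z = sin φ sin δ + cos φ cos δ cos h = 0.000000 + 0.356045 = 0.356045.
Flux = S₀ · cos θ_z = 1408 × 0.356045 = 501.3 W/m².

501 W/m²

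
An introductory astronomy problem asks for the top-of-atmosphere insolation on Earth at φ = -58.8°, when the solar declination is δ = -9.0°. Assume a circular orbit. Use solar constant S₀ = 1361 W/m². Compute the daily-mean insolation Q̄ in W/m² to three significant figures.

cos H₀ = −tan(-58.8°) tan(-9.000°) = -0.2615, H₀ = 1.8354 rad.
Bracket: H₀ sin φ sin δ + cos φ cos δ sin H₀ = 1.8354×-0.85536×-0.15643 + 0.51803×0.98769×0.96520 = 0.245584 + 0.493848 = 0.739432.
Q̄ = (S₀/π) × [bracket] = (1361/π) × 0.739432 = 320.3 W/m².

Q̄ ≈ 320 W/m²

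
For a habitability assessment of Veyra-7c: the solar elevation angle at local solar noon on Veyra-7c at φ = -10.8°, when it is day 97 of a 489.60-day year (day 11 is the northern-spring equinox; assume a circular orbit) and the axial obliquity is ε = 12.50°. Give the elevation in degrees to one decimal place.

Solar longitude: λ_s = 360° × (97 − 11)/489.60 = 63.235°.
sin δ = sin 12.50° × sin 63.235° = 0.19325, so δ = +11.143°.
At local noon the hour angle is zero, so the zenith angle equals |φ − δ| = |-10.8° − (+11.143°)| = 21.943°.
Elevation = 90° − 21.943° = 68.1°.

68.1°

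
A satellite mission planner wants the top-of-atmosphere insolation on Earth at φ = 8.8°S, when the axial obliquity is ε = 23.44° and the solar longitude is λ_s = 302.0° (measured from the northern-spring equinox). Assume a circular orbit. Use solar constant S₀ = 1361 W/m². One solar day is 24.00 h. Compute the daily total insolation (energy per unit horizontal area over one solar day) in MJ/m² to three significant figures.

Solar declination: sin δ = sin ε · sin λ_s = sin 23.44° × sin 302.0° = -0.33734, so δ = -19.715°.
cos H₀ = −tan(-8.8°) tan(-19.715°) = -0.0555, H₀ = 1.6263 rad.
Bracket: H₀ sin φ sin δ + cos φ cos δ sin H₀ = 1.6263×-0.15299×-0.33734 + 0.98823×0.94138×0.99846 = 0.083933 + 0.928867 = 1.012800.
Q̄ = (S₀/π) × [bracket] = (1361/π) × 1.012800 = 438.76 W/m².
Daily total = Q̄ × 24.00 h × 3600 s/h = 438.76 × 24.00 × 3600 / 10⁶ = 37.91 MJ/m².

37.9 MJ/m²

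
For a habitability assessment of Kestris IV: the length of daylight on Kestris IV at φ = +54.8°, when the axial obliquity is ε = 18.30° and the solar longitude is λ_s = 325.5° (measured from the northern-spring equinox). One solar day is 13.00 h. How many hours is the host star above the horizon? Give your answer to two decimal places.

5.43 h

Solar declination: sin δ = sin ε · sin λ_s = sin 18.30° × sin 325.5° = -0.17785, so δ = -10.244°.
cos H₀ = −tan φ · tan δ = −tan(+54.8°) × tan(-10.244°) = 0.2562, so H₀ = 1.3117 rad = 75.16°.
Daylight = 2H₀/(2π) × 13.00 h = (1.3117/π) × 13.00 = 5.43 h.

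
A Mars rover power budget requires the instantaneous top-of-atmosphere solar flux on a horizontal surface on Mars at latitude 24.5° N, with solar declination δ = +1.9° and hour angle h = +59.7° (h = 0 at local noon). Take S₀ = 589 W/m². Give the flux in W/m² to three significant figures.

cos θ_z = sin φ sin δ + cos φ cos δ cos h = 0.013749 + 0.458848 = 0.472597.
Flux = S₀ · cos θ_z = 589 × 0.472597 = 278.4 W/m².

278 W/m²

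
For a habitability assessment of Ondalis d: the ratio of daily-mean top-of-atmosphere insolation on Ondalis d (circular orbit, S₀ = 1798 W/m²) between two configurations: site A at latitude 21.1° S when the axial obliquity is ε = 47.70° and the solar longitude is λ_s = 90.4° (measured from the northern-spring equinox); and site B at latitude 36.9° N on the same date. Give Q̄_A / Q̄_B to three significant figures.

— Configuration A (φ=-21.1°):
Solar declination: sin δ = sin ε · sin λ_s = sin 47.70° × sin 90.4° = 0.73961, so δ = +47.698°.
cos H₀ = −tan(-21.1°) tan(+47.698°) = 0.4240, H₀ = 1.1329 rad.
Bracket: H₀ sin φ sin δ + cos φ cos δ sin H₀ = 1.1329×-0.36000×0.73961 + 0.93295×0.67303×0.90564 = -0.301646 + 0.568654 = 0.267008.
Q̄ = (S₀/π) × [bracket] = (1798/π) × 0.267008 = 152.81 W/m².
— Configuration B (φ=+36.9°):
cos H₀ = −tan(+36.9°) tan(+47.698°) = -0.8251, H₀ = 2.5412 rad.
Bracket: H₀ sin φ sin δ + cos φ cos δ sin H₀ = 2.5412×0.60042×0.73961 + 0.79968×0.67303×0.56499 = 1.128488 + 0.304082 = 1.432570.
Q̄ = (S₀/π) × [bracket] = (1798/π) × 1.432570 = 819.89 W/m².
Ratio Q̄_A / Q̄_B = 152.81 / 819.89 = 0.1864.

Q̄_A / Q̄_B ≈ 0.186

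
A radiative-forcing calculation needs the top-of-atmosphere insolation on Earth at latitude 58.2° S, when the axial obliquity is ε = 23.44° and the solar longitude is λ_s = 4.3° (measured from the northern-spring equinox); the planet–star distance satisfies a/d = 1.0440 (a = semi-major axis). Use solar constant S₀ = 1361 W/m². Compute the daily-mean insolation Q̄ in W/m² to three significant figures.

Solar declination: sin δ = sin ε · sin λ_s = sin 23.44° × sin 4.3° = 0.02983, so δ = +1.709°.
cos H₀ = −tan(-58.2°) tan(+1.709°) = 0.0481, H₀ = 1.5227 rad.
Bracket: H₀ sin φ sin δ + cos φ cos δ sin H₀ = 1.5227×-0.84989×0.02983 + 0.52696×0.99956×0.99884 = -0.038604 + 0.526117 = 0.487513.
Inverse-square distance factor (a/d)² = 1.0440² = 1.089936.
Q̄ = (S₀/π) × 1.089936 × [bracket] = (1361/π) × 1.089936 × 0.487513 = 230.2 W/m².

Q̄ ≈ 230 W/m²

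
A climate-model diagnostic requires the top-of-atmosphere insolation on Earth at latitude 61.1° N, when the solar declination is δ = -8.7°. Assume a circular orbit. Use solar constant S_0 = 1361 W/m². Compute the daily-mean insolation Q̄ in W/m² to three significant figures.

cos h₀ = −tan(+61.1°) tan(-8.700°) = 0.2772, h₀ = 1.2899 rad.
Bracket: h₀ sin ϕ sin δ + cos ϕ cos δ sin h₀ = 1.2899×0.87546×-0.15126 + 0.48328×0.98849×0.96081 = -0.170811 + 0.458996 = 0.288185.
Q̄ = (S_0/π) × [bracket] = (1361/π) × 0.288185 = 124.8 W/m².

Q̄ ≈ 125 W/m²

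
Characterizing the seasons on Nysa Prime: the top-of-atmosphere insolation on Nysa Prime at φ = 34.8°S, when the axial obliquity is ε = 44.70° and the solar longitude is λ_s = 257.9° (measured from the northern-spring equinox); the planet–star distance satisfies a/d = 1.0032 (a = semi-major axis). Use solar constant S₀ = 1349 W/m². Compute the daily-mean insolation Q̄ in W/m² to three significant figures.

Solar declination: sin δ = sin ε · sin λ_s = sin 44.70° × sin 257.9° = -0.68777, so δ = -43.454°.
cos H₀ = −tan(-34.8°) tan(-43.454°) = -0.6585, H₀ = 2.2896 rad.
Bracket: H₀ sin φ sin δ + cos φ cos δ sin H₀ = 2.2896×-0.57071×-0.68777 + 0.82115×0.72593×0.75260 = 0.898707 + 0.448623 = 1.347330.
Inverse-square distance factor (a/d)² = 1.0032² = 1.006410.
Q̄ = (S₀/π) × 1.006410 × [bracket] = (1349/π) × 1.006410 × 1.347330 = 582.3 W/m².

Q̄ ≈ 582 W/m²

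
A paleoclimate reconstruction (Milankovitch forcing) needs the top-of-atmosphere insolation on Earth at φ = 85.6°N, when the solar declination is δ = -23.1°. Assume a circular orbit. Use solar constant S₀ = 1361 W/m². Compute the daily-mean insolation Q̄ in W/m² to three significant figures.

Q̄ ≈ 0.00 W/m²

cos H₀ = −tan(+85.6°) tan(-23.100°) = 5.5433 ≥ 1 ⇒ polar night, H₀ = 0 and Q̄ = 0.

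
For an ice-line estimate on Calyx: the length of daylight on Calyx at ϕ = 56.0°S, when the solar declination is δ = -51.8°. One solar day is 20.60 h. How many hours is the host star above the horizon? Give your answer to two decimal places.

Sunrise equation: cos h₀ = −tan ϕ · tan δ = -1.8840 ≤ −1, so the host star never sets (polar day) and h₀ = π.
Daylight = 2h₀/(2π) × 20.60 h = (3.1416/π) × 20.60 = 20.60 h.

20.60 h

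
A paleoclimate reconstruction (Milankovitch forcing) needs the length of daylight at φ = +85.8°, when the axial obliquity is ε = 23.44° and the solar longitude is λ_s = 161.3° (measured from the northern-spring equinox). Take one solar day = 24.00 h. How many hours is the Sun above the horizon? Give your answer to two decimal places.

Solar declination: sin δ = sin ε · sin λ_s = sin 23.44° × sin 161.3° = 0.12754, so δ = +7.327°.
Sunrise equation: cos H₀ = −tan φ · tan δ = -1.7510 ≤ −1, so the Sun never sets (polar day) and H₀ = π.
Daylight = 2H₀/(2π) × 24.00 h = (3.1416/π) × 24.00 = 24.00 h.

24.00 h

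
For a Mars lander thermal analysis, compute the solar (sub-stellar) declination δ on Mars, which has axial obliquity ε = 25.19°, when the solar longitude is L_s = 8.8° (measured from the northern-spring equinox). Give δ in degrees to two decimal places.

δ = +3.73°

sin δ = sin ε · sin L_s = sin 25.19° × sin 8.8° = 0.065114.
δ = arcsin(0.065114) = +3.73°.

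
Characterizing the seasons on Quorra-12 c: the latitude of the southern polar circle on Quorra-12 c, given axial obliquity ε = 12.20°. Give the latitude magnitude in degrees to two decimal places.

77.80°

The polar circle is the lowest latitude that experiences at least one full rotation of continuous darkness at the northern-summer solstice; it lies at |φ| = 90° − ε = 90° − 12.20° = 77.80°.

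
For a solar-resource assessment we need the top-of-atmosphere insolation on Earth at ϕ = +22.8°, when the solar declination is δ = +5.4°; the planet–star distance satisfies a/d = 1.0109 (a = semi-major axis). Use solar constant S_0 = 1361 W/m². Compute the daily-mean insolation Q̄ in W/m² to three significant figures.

Q̄ ≈ 432 W/m²

cos h₀ = −tan(+22.8°) tan(+5.400°) = -0.0397, h₀ = 1.6105 rad.
Bracket: h₀ sin ϕ sin δ + cos ϕ cos δ sin h₀ = 1.6105×0.38752×0.09411 + 0.92186×0.99556×0.99921 = 0.058734 + 0.917042 = 0.975776.
Inverse-square distance factor (a/d)² = 1.0109² = 1.021919.
Q̄ = (S_0/π) × 1.021919 × [bracket] = (1361/π) × 1.021919 × 0.975776 = 432.0 W/m².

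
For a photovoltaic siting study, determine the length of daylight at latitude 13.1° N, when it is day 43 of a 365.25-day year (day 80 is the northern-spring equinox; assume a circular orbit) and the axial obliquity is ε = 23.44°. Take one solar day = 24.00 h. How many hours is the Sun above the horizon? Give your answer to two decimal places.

11.57 h

Solar longitude: λ_s = 360° × (43 − 80)/365.25 = -36.468°, i.e. -36.468° + 360° = 323.532°.
sin δ = sin 23.44° × sin 323.532° = -0.23644, so δ = -13.676°.
cos H₀ = −tan φ · tan δ = −tan(+13.1°) × tan(-13.676°) = 0.0566, so H₀ = 1.5141 rad = 86.75°.
Daylight = 2H₀/(2π) × 24.00 h = (1.5141/π) × 24.00 = 11.57 h.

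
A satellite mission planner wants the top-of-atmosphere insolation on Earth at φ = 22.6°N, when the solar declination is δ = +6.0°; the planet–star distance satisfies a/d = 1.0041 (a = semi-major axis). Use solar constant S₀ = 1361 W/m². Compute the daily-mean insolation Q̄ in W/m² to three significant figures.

cos H₀ = −tan(+22.6°) tan(+6.000°) = -0.0438, H₀ = 1.6146 rad.
Bracket: H₀ sin φ sin δ + cos φ cos δ sin H₀ = 1.6146×0.38430×0.10453 + 0.92321×0.99452×0.99904 = 0.064860 + 0.917269 = 0.982129.
Inverse-square distance factor (a/d)² = 1.0041² = 1.008217.
Q̄ = (S₀/π) × 1.008217 × [bracket] = (1361/π) × 1.008217 × 0.982129 = 429.0 W/m².

Q̄ ≈ 429 W/m²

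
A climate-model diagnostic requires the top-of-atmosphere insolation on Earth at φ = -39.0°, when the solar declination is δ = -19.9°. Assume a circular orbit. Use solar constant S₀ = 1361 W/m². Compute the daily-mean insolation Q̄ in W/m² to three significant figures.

Q̄ ≈ 476 W/m²

cos H₀ = −tan(-39.0°) tan(-19.900°) = -0.2931, H₀ = 1.8683 rad.
Bracket: H₀ sin φ sin δ + cos φ cos δ sin H₀ = 1.8683×-0.62932×-0.34038 + 0.77715×0.94029×0.95607 = 0.400205 + 0.698645 = 1.098850.
Q̄ = (S₀/π) × [bracket] = (1361/π) × 1.098850 = 476.0 W/m².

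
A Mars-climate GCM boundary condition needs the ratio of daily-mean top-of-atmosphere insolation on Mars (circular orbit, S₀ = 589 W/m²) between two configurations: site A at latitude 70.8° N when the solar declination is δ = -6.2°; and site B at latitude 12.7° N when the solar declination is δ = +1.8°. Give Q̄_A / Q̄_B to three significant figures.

Q̄_A / Q̄_B ≈ 0.185

— Configuration A (φ=+70.8°):
cos H₀ = −tan(+70.8°) tan(-6.200°) = 0.3120, H₀ = 1.2535 rad.
Bracket: H₀ sin φ sin δ + cos φ cos δ sin H₀ = 1.2535×0.94438×-0.10800 + 0.32887×0.99415×0.95010 = -0.127848 + 0.310631 = 0.182783.
Q̄ = (S₀/π) × [bracket] = (589/π) × 0.182783 = 34.269 W/m².
— Configuration B (φ=+12.7°):
cos H₀ = −tan(+12.7°) tan(+1.800°) = -0.0071, H₀ = 1.5779 rad.
Bracket: H₀ sin φ sin δ + cos φ cos δ sin H₀ = 1.5779×0.21985×0.03141 + 0.97553×0.99951×0.99997 = 0.010896 + 0.975023 = 0.985919.
Q̄ = (S₀/π) × [bracket] = (589/π) × 0.985919 = 184.84 W/m².
Ratio Q̄_A / Q̄_B = 34.269 / 184.84 = 0.1854.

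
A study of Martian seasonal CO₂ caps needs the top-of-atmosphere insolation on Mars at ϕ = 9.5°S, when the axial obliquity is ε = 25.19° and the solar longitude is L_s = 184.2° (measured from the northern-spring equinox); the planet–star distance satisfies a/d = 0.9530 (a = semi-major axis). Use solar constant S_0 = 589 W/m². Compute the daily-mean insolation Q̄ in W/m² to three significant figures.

Q̄ ≈ 169 W/m²

Solar declination: sin δ = sin ε · sin L_s = sin 25.19° × sin 184.2° = -0.03117, so δ = -1.786°.
cos h₀ = −tan(-9.5°) tan(-1.786°) = -0.0052, h₀ = 1.5760 rad.
Bracket: h₀ sin ϕ sin δ + cos ϕ cos δ sin h₀ = 1.5760×-0.16505×-0.03117 + 0.98629×0.99951×0.99999 = 0.008108 + 0.985797 = 0.993905.
Inverse-square distance factor (a/d)² = 0.9530² = 0.908209.
Q̄ = (S_0/π) × 0.908209 × [bracket] = (589/π) × 0.908209 × 0.993905 = 169.2 W/m².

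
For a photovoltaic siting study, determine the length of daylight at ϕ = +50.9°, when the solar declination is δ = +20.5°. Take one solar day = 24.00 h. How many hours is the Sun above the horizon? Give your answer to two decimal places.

cos h₀ = −tan ϕ · tan δ = −tan(+50.9°) × tan(+20.500°) = -0.4601, so h₀ = 2.0489 rad = 117.39°.
Daylight = 2h₀/(2π) × 24.00 h = (2.0489/π) × 24.00 = 15.65 h.

15.65 h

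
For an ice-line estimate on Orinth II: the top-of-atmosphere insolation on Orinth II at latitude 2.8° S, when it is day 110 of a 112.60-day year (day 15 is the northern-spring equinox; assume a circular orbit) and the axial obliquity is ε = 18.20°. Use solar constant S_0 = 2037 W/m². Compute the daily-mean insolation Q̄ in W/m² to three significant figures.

Solar longitude: L_s = 360° × (110 − 15)/112.60 = 303.730°.
sin δ = sin 18.20° × sin 303.730° = -0.25976, so δ = -15.056°.
cos h₀ = −tan(-2.8°) tan(-15.056°) = -0.0132, h₀ = 1.5840 rad.
Bracket: h₀ sin ϕ sin δ + cos ϕ cos δ sin h₀ = 1.5840×-0.04885×-0.25976 + 0.99881×0.96567×0.99991 = 0.020100 + 0.964434 = 0.984534.
Q̄ = (S_0/π) × [bracket] = (2037/π) × 0.984534 = 638.4 W/m².

Q̄ ≈ 638 W/m²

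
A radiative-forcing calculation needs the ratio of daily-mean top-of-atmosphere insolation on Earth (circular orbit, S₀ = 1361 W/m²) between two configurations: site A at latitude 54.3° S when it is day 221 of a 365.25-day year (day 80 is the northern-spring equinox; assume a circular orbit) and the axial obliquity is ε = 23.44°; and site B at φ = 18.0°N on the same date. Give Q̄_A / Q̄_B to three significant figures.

Q̄_A / Q̄_B ≈ 0.258

— Configuration A (φ=-54.3°):
Solar longitude: λ_s = 360° × (221 − 80)/365.25 = 138.973°.
sin δ = sin 23.44° × sin 138.973° = 0.26111, so δ = +15.136°.
cos H₀ = −tan(-54.3°) tan(+15.136°) = 0.3764, H₀ = 1.1849 rad.
Bracket: H₀ sin φ sin δ + cos φ cos δ sin H₀ = 1.1849×-0.81208×0.26111 + 0.58354×0.96531×0.92644 = -0.251249 + 0.521861 = 0.270612.
Q̄ = (S₀/π) × [bracket] = (1361/π) × 0.270612 = 117.23 W/m².
— Configuration B (φ=+18.0°):
cos H₀ = −tan(+18.0°) tan(+15.136°) = -0.0879, H₀ = 1.6588 rad.
Bracket: H₀ sin φ sin δ + cos φ cos δ sin H₀ = 1.6588×0.30902×0.26111 + 0.95106×0.96531×0.99613 = 0.133846 + 0.914515 = 1.048361.
Q̄ = (S₀/π) × [bracket] = (1361/π) × 1.048361 = 454.17 W/m².
Ratio Q̄_A / Q̄_B = 117.23 / 454.17 = 0.2581.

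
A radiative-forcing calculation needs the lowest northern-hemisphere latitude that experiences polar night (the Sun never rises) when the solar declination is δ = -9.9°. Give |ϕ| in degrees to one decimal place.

Polar night requires cos h₀ = −tan ϕ tan δ ≥ 1, i.e. tan ϕ tan δ ≤ −1.
The boundary is |tan ϕ| · |tan δ| = 1, so |ϕ| = 90° − |δ| = 90° − 9.9° = 80.1° in the northern hemisphere.

|ϕ| = 80.1°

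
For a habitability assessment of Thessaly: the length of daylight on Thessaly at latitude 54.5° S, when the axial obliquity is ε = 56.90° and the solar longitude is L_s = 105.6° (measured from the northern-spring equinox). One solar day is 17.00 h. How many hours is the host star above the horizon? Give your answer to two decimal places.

0.00 h

Solar declination: sin δ = sin ε · sin L_s = sin 56.90° × sin 105.6° = 0.80686, so δ = +53.790°.
cos h₀ = −tan ϕ · tan δ = 1.9148 ≥ 1, so the host star never rises (polar night) and h₀ = 0.
Daylight = 2h₀/(2π) × 17.00 h = (0.0000/π) × 17.00 = 0.00 h.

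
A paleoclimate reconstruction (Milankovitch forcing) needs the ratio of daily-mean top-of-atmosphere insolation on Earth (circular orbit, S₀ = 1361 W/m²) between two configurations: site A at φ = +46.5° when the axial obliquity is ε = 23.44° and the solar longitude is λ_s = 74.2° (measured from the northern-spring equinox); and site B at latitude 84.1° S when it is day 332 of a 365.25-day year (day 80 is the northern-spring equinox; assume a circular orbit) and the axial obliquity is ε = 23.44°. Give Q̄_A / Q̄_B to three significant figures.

Q̄_A / Q̄_B ≈ 0.981

— Configuration A (φ=+46.5°):
Solar declination: sin δ = sin ε · sin λ_s = sin 23.44° × sin 74.2° = 0.38276, so δ = +22.505°.
cos H₀ = −tan(+46.5°) tan(+22.505°) = -0.4366, H₀ = 2.0226 rad.
Bracket: H₀ sin φ sin δ + cos φ cos δ sin H₀ = 2.0226×0.72537×0.38276 + 0.68835×0.92385×0.89966 = 0.561560 + 0.572123 = 1.133683.
Q̄ = (S₀/π) × [bracket] = (1361/π) × 1.133683 = 491.13 W/m².
— Configuration B (φ=-84.1°):
Solar longitude: λ_s = 360° × (332 − 80)/365.25 = 248.378°.
sin δ = sin 23.44° × sin 248.378° = -0.36980, so δ = -21.703°.
cos H₀ = −tan(-84.1°) tan(-21.703°) = -3.8515 ≤ −1 ⇒ polar day, H₀ = π.
Bracket: H₀ sin φ sin δ + cos φ cos δ sin H₀ = 3.1416×-0.99470×-0.36980 + 0.10279×0.92911×0.00000 = 1.155606 + 0.000000 = 1.155606.
Q̄ = (S₀/π) × [bracket] = (1361/π) × 1.155606 = 500.63 W/m².
Ratio Q̄_A / Q̄_B = 491.13 / 500.63 = 0.9810.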